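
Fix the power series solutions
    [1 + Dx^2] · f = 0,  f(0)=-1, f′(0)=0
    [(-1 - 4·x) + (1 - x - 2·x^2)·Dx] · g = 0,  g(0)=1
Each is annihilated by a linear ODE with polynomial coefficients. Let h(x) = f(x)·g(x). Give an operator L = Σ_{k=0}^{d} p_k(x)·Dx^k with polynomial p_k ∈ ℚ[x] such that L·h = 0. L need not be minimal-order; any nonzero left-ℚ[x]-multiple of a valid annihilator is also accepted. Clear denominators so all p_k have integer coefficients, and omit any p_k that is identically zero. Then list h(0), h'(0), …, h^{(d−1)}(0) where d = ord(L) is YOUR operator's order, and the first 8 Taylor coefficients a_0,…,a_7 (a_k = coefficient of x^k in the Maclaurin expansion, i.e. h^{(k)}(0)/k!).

f: a_k = -1, 0, 1/2, 0, -1/24, 0, 1/720, 0, …
g: a_k = 1, 1, 3, 5, 11, 21, 43, 85, …
Product ⇒ symmetric product L₀, ord ≤ 2.
L = (3 + x + 2·x^2) + (2 + 8·x)·Dx + (-1 + x + 2·x^2)·Dx^2  (order 2).
h: a_k = -1, -1, -5/2, -9/2, -229/24, -445/24, -27089/720, -53789/720, …
ICs: h(0) = -1, h′(0) = -1.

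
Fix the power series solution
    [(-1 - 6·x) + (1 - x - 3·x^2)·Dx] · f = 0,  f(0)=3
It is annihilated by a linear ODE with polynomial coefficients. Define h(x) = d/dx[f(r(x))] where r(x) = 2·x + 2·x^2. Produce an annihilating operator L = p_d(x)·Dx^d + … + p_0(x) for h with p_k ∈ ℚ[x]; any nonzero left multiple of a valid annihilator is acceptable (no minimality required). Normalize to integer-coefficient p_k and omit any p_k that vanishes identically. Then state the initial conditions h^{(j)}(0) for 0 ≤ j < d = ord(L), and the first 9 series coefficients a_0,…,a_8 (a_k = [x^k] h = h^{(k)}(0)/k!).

L = (18 + 156·x + 804·x^2 + 2736·x^3 + 4968·x^4 + 4320·x^5 + 1440·x^6) + (-1 - 12·x + 6·x^2 + 268·x^3 + 900·x^4 + 1368·x^5 + 1008·x^6 + 288·x^7)·Dx  (order 1).
h: a_k = 6, 108, 792, 5856, 39960, 260784, 1659840, 10336896, 63386496, …
ICs: h(0) = 6.

f: a_k = 3, 3, 12, 21, 57, 120, 291, 651, 1524, …
L₀ from L_f via x↦r, Dx↦r'^{-1}Dx.
h₀' ⇒ L via d/dx closure of L₀.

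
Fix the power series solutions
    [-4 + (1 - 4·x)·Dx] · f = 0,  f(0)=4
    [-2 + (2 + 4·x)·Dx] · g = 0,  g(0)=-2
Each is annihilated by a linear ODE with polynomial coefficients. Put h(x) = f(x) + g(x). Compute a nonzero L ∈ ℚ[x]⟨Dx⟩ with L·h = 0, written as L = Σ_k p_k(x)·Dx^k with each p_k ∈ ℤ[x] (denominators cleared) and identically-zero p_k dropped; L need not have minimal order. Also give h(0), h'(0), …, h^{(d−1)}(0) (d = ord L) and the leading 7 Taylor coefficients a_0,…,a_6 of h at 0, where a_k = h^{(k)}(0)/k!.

L = (-12 - 16·x) + (11 + 40·x + 48·x^2)·Dx + (-1 - 2·x + 16·x^2 + 32·x^3)·Dx^2  (order 2).
h: a_k = 2, 14, 65, 255, 4101/4, 16377/4, 131093/8, …
ICs: h(0) = 2, h′(0) = 14.

f: a_k = 4, 16, 64, 256, 1024, 4096, 16384, …
g: a_k = -2, -2, 1, -1, 5/4, -7/4, 21/8, …
f+g: L₀ = lclm(L_f,L_g), ord ≤ 1+1.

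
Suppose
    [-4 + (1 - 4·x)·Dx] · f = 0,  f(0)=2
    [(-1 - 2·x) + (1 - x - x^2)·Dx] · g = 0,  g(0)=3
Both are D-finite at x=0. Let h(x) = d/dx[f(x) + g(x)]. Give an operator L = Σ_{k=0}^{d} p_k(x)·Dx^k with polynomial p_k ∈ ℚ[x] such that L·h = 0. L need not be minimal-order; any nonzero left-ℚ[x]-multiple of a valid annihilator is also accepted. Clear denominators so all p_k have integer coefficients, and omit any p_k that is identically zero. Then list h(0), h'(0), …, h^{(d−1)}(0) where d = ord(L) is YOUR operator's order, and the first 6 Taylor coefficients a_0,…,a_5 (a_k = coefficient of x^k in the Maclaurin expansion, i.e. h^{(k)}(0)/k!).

f: a_k = 2, 8, 32, 128, 512, 2048, …
g: a_k = 3, 3, 6, 9, 15, 24, …
h₀=f+g: left-lcm gives L₀, ord ≤ 2.
h=h₀': d/dx-closure on L₀ ⇒ L.
L = (120 + 192·x + 432·x^2 - 96·x^3 + 96·x^4) + (-39 - 48·x + 210·x^2 + 252·x^3 - 48·x^4 + 96·x^5)·Dx + (2 - x - 42·x^2 + 54·x^3 + 7·x^4 + 16·x^6)·Dx^2  (order 2).
h: a_k = 11, 76, 411, 2108, 10360, 49386, …
ICs: h(0) = 11, h′(0) = 76.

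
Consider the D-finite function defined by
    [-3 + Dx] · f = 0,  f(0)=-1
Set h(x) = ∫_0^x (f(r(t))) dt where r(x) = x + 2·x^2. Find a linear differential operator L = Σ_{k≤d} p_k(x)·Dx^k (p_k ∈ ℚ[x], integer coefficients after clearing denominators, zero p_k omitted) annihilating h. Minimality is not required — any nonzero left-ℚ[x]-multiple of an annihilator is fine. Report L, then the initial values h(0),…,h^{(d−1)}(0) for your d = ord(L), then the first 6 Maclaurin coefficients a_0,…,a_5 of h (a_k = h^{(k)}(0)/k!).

L = (-3 - 12·x)·Dx + Dx^2  (order 2).
h: a_k = 0, -1, -3/2, -7/2, -45/8, -387/40, …
ICs: h(0) = 0, h′(0) = -1.

f: a_k = -1, -3, -9/2, -9/2, -27/8, -81/40, …
Substitute x→r, Dx→(1/r')Dx; clear ⇒ L₀.
h=∫h₀ ⇒ L = L₀·Dx.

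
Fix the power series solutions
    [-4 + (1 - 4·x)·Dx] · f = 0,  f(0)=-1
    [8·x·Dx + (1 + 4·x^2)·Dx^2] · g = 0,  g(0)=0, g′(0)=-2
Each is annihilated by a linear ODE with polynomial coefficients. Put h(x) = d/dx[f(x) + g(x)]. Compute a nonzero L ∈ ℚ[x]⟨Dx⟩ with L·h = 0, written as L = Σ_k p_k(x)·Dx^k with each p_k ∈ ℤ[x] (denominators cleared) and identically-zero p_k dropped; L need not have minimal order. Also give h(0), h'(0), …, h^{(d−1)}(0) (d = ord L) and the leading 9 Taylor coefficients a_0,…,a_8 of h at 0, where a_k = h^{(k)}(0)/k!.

f: a_k = -1, -4, -16, -64, -256, -1024, -4096, -16384, -65536, …
g: a_k = 0, -2, 0, 8/3, 0, -32/5, 0, 128/7, 0, …
Weyl lclm of L_f,L_g ⇒ L₀ (ord ≤ 3).
Differentiate: ansatz ord ≤ ord L₀ ⇒ L.
L = (-8 + 128·x + 96·x^2) + (13 - 8·x + 100·x^2 + 96·x^3)·Dx + (-1 + 3·x + 12·x^3 + 16·x^4)·Dx^2  (order 2).
h: a_k = -6, -32, -184, -1024, -5152, -24576, -114560, -524288, -2359808, …
ICs: h(0) = -6, h′(0) = -32.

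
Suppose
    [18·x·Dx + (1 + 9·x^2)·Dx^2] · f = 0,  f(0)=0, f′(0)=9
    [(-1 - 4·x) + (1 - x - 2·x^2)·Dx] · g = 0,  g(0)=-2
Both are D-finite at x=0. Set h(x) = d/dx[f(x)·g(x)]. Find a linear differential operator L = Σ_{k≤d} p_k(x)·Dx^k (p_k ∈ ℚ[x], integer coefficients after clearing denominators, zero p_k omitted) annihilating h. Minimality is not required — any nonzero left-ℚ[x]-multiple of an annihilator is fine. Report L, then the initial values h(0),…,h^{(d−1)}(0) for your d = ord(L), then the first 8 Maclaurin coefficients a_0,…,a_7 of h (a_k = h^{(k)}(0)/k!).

f: a_k = 0, 9, 0, -27, 0, 729/5, 0, -6561/7, …
g: a_k = -2, -2, -6, -10, -22, -42, -86, -170, …
f·g: L₀ = L_f ⊗_s L_g, ord ≤ 2·1.
Derive L from L₀ (diff closure).
L = (-30 + 2106·x^2 + 3888·x^3 + 11664·x^4) + (15 + 78·x + 27·x^2 + 306·x^3 + 3888·x^4 + 7776·x^5)·Dx + (-2 - 7·x - 59·x^2 + 9·x^3 - 261·x^4 + 648·x^5 + 972·x^6)·Dx^2  (order 2).
h: a_k = -18, -36, 0, -144, -1638, -11988/5, 28692/5, 1152/7, …
ICs: h(0) = -18, h′(0) = -36.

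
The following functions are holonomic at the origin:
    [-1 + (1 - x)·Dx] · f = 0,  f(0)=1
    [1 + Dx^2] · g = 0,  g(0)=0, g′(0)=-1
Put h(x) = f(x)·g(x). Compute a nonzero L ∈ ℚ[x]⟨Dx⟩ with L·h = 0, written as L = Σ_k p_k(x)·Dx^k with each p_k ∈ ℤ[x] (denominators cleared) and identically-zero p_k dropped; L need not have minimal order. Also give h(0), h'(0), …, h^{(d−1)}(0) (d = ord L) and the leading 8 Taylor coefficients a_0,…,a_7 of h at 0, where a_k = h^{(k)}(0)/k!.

f: a_k = 1, 1, 1, 1, 1, 1, 1, 1, …
g: a_k = 0, -1, 0, 1/6, 0, -1/120, 0, 1/5040, …
Sym-product of L_f,L_g gives L₀ (≤ ord 2).
L = (-1 + x) + 2·Dx + (-1 + x)·Dx^2  (order 2).
h: a_k = 0, -1, -1, -5/6, -5/6, -101/120, -101/120, -4241/5040, …
ICs: h(0) = 0, h′(0) = -1.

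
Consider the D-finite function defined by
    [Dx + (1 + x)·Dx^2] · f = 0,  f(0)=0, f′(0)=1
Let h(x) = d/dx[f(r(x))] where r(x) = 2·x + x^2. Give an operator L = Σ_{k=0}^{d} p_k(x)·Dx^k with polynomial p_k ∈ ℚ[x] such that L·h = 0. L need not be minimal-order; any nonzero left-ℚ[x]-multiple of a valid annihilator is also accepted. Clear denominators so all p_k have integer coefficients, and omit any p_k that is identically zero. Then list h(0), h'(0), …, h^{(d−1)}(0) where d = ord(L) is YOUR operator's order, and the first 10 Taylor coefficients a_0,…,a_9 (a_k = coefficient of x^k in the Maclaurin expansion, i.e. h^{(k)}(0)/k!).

f: a_k = 0, 1, -1/2, 1/3, -1/4, 1/5, -1/6, 1/7, -1/8, 1/9, …
f∘r: x↦r, Dx↦Dx/r' in L_f ⇒ L₀.
h₀' ⇒ L via d/dx closure of L₀.
L = 1 + (1 + x)·Dx  (order 1).
h: a_k = 2, -2, 2, -2, 2, -2, 2, -2, 2, -2, …
ICs: h(0) = 2.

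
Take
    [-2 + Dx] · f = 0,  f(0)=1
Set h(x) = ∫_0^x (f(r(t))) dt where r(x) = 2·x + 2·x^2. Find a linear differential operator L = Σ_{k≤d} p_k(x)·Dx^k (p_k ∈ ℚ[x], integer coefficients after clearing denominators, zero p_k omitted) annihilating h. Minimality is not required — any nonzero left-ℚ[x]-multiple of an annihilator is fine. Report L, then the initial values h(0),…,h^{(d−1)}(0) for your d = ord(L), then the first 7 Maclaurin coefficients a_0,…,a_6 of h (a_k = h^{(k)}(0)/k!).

L = (-4 - 8·x)·Dx + Dx^2  (order 2).
h: a_k = 0, 1, 2, 4, 20/3, 152/15, 208/15, …
ICs: h(0) = 0, h′(0) = 1.

f: a_k = 1, 2, 2, 4/3, 2/3, 4/15, 4/45, …
Change of var in L_f (x↦r) gives L₀.
h=∫h₀ ⇒ L = L₀·Dx.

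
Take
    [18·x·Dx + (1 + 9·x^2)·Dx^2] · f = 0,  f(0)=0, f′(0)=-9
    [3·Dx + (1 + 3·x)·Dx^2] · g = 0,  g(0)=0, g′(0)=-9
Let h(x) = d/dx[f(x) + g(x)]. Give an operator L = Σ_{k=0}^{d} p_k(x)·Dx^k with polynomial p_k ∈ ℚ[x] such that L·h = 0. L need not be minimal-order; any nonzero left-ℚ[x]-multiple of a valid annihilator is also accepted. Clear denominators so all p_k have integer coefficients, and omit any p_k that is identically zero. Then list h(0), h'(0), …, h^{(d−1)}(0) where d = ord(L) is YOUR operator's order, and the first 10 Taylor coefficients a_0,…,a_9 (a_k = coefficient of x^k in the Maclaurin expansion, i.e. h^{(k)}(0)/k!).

L = (-18 - 162·x + 486·x^2 + 486·x^3) + (-12 - 36·x + 972·x^3 + 972·x^4)·Dx + (-1 + 3·x + 18·x^2 + 54·x^3 + 243·x^4 + 243·x^5)·Dx^2  (order 2).
h: a_k = -18, 27, 0, 243, -1458, 2187, 0, 19683, -118098, 177147, …
ICs: h(0) = -18, h′(0) = 27.

f: a_k = 0, -9, 0, 27, 0, -729/5, 0, 6561/7, 0, -6561, …
g: a_k = 0, -9, 27/2, -27, 243/4, -729/5, 729/2, -6561/7, 19683/8, -6561, …
L₀ := lclm(L_f,L_g); ord L₀ ≤ 2+2.
Differentiate: ansatz ord ≤ ord L₀ ⇒ L.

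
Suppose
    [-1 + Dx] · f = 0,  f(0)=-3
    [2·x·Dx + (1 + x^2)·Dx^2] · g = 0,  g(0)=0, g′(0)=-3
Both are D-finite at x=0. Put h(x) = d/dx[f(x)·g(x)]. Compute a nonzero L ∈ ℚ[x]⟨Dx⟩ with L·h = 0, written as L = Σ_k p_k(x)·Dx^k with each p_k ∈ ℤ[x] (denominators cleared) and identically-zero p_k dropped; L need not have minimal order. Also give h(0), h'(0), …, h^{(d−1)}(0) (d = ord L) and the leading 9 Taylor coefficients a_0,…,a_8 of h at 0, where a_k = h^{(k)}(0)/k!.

L = (1 + 5·x - 3·x^2 + x^3) + (-6·x + 4·x^2 - 2·x^3)·Dx + (-1 + x - x^2 + x^3)·Dx^2  (order 2).
h: a_k = 9, 18, 9/2, -6, 27/8, 33/4, -279/80, -113/14, 3453/896, …
ICs: h(0) = 9, h′(0) = 18.

f: a_k = -3, -3, -3/2, -1/2, -1/8, -1/40, -1/240, -1/1680, -1/13440, …
g: a_k = 0, -3, 0, 1, 0, -3/5, 0, 3/7, 0, …
Product ⇒ symmetric product L₀, ord ≤ 2.
h₀' ⇒ L via d/dx closure of L₀.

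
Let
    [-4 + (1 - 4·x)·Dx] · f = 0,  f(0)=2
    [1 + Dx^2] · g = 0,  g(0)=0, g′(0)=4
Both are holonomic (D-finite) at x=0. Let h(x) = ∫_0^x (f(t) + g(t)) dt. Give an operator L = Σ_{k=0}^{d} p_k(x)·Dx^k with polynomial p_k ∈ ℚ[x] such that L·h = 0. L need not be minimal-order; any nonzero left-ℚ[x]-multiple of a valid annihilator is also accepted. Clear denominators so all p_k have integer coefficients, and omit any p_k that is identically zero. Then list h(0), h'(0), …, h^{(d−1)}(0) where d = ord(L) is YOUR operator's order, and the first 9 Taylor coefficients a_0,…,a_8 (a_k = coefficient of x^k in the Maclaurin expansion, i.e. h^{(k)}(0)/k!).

f: a_k = 2, 8, 32, 128, 512, 2048, 8192, 32768, 131072, …
g: a_k = 0, 4, 0, -2/3, 0, 1/30, 0, -1/1260, 0, …
Weyl lclm of L_f,L_g ⇒ L₀ (ord ≤ 3).
∫: right-multiply L₀ by Dx.
L = (388 - 32·x + 64·x^2)·Dx + (-33 + 140·x - 48·x^2 + 64·x^3)·Dx^2 + (388 - 32·x + 64·x^2)·Dx^3 + (-33 + 140·x - 48·x^2 + 64·x^3)·Dx^4  (order 4).
h: a_k = 0, 2, 6, 32/3, 191/6, 512/5, 61441/180, 8192/7, 41287679/10080, …
ICs: h(0) = 0, h′(0) = 2, h′′(0) = 12, h′′′(0) = 64.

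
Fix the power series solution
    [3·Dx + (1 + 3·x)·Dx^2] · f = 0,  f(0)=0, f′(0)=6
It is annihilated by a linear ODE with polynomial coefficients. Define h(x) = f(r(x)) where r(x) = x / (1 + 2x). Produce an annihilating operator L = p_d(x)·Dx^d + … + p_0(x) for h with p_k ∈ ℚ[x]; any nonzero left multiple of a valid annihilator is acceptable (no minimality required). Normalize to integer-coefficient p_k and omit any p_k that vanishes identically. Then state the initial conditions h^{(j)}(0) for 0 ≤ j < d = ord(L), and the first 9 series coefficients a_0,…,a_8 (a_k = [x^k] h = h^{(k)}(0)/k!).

f: a_k = 0, 6, -9, 18, -81/2, 486/5, -243, 4374/7, -6561/4, …
Substitute x→r, Dx→(1/r')Dx; clear ⇒ L₀.
L = (7 + 20·x)·Dx + (1 + 7·x + 10·x^2)·Dx^2  (order 2).
h: a_k = 0, 6, -21, 78, -609/2, 6186/5, -5187, 155994/7, -390369/4, …
ICs: h(0) = 0, h′(0) = 6.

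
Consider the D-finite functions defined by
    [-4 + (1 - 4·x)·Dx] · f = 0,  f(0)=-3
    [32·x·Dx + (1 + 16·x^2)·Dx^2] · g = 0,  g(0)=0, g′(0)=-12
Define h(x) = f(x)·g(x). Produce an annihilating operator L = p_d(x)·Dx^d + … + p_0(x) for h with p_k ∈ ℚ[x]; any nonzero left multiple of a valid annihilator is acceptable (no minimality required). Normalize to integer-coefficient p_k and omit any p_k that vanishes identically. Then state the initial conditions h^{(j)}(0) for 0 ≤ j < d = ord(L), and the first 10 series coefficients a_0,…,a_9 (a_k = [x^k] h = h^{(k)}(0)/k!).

L = 128·x + (8 - 32·x + 256·x^2)·Dx + (-1 + 4·x - 16·x^2 + 64·x^3)·Dx^2  (order 2).
h: a_k = 0, 36, 144, 384, 1536, 39936/5, 159744/5, 3735552/35, 14942208/35, 68943872/35, …
ICs: h(0) = 0, h′(0) = 36.

f: a_k = -3, -12, -48, -192, -768, -3072, -12288, -49152, -196608, -786432, …
g: a_k = 0, -12, 0, 64, 0, -3072/5, 0, 49152/7, 0, -262144/3, …
L₀ := L_f ⊗_s L_g (sym. prod.), ord ≤ 2.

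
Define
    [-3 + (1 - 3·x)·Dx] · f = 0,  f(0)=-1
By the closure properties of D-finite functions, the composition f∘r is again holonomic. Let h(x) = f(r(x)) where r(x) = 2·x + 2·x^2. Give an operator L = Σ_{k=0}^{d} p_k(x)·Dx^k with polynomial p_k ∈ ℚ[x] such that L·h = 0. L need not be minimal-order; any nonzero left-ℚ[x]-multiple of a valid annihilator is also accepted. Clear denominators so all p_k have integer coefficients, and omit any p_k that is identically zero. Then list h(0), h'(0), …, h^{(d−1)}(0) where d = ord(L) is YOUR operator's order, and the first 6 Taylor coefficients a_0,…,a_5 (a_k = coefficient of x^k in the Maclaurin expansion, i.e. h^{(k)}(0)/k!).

f: a_k = -1, -3, -9, -27, -81, -243, …
f∘r: x↦r, Dx↦Dx/r' in L_f ⇒ L₀.
L = (6 + 12·x) + (-1 + 6·x + 6·x^2)·Dx  (order 1).
h: a_k = -1, -6, -42, -288, -1980, -13608, …
ICs: h(0) = -1.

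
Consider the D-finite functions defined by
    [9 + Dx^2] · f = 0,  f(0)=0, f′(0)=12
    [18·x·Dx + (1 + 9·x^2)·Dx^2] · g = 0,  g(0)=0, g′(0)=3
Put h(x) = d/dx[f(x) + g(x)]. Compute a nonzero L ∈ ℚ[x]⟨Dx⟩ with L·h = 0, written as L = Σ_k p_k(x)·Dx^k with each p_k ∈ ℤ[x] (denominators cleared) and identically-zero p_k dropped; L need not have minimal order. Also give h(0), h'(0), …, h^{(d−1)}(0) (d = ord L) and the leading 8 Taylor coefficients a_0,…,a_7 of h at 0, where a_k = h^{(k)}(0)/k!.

f: a_k = 0, 12, 0, -18, 0, 81/10, 0, -243/140, …
g: a_k = 0, 3, 0, -9, 0, 243/5, 0, -2187/7, …
Weyl lclm of L_f,L_g ⇒ L₀ (ord ≤ 4).
Derive L from L₀ (diff closure).
L = (-1782·x + 20412·x^3 + 13122·x^5) + (-9 + 567·x^2 + 6561·x^4 + 6561·x^6)·Dx + (-198·x + 2268·x^3 + 1458·x^5)·Dx^2 + (-1 + 63·x^2 + 729·x^4 + 729·x^6)·Dx^3  (order 3).
h: a_k = 15, 0, -81, 0, 567/2, 0, -43983/20, 0, …
ICs: h(0) = 15, h′(0) = 0, h′′(0) = -162.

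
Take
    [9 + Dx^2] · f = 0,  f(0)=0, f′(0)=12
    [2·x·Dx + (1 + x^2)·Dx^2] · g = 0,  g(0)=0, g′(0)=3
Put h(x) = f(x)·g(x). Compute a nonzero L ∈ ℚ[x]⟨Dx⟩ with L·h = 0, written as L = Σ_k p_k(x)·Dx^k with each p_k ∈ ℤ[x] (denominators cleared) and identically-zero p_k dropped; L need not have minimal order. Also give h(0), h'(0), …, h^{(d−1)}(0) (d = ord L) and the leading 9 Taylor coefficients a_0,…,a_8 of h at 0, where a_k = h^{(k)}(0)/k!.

L = (1170 + 3834·x^2 + 4779·x^4 + 2916·x^6 + 729·x^8) + (396·x + 1044·x^3 + 972·x^5 + 324·x^7)·Dx + (220 + 768·x^2 + 1026·x^4 + 648·x^6 + 162·x^8)·Dx^2 + (44·x + 116·x^3 + 108·x^5 + 36·x^7)·Dx^3 + (10 + 38·x^2 + 55·x^4 + 36·x^6 + 9·x^8)·Dx^4  (order 4).
h: a_k = 0, 0, 36, 0, -66, 0, 99/2, 0, -117/4, …
ICs: h(0) = 0, h′(0) = 0, h′′(0) = 72, h′′′(0) = 0.

f: a_k = 0, 12, 0, -18, 0, 81/10, 0, -243/140, 0, …
g: a_k = 0, 3, 0, -1, 0, 3/5, 0, -3/7, 0, …
L₀ := L_f ⊗_s L_g (sym. prod.), ord ≤ 4.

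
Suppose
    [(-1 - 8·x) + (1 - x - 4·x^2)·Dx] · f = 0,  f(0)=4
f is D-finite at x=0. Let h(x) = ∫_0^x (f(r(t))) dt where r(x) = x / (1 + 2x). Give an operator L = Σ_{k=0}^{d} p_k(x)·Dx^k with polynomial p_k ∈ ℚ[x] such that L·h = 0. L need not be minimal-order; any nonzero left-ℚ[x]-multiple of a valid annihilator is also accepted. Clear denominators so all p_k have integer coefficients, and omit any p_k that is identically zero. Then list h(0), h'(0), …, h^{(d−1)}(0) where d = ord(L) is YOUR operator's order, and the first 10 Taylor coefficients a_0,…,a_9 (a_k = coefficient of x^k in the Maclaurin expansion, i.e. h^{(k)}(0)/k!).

L = (1 + 10·x)·Dx + (-1 - 5·x - 4·x^2 + 4·x^3)·Dx^2  (order 2).
h: a_k = 0, 4, 2, 4, -7, 108/5, -190/3, 1356/7, -1207/2, 5732/3, …
ICs: h(0) = 0, h′(0) = 4.

f: a_k = 4, 4, 20, 36, 116, 260, 724, 1764, 4660, 11716, …
L₀ from L_f via x↦r, Dx↦r'^{-1}Dx.
h=∫₀ˣh₀: take L = L₀·Dx.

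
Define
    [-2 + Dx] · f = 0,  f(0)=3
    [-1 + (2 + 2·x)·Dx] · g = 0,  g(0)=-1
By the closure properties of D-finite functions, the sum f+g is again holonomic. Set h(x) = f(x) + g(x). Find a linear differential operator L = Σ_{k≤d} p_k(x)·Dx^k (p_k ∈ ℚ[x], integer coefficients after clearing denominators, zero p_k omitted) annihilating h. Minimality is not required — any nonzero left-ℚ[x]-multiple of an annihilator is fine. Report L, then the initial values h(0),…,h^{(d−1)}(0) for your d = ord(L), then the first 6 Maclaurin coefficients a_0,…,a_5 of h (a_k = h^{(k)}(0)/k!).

f: a_k = 3, 6, 6, 4, 2, 4/5, …
g: a_k = -1, -1/2, 1/8, -1/16, 5/128, -7/256, …
h₀=f+g: left-lcm gives L₀, ord ≤ 2.
L = (10 + 8·x) + (-17 - 32·x - 16·x^2)·Dx + (6 + 14·x + 8·x^2)·Dx^2  (order 2).
h: a_k = 2, 11/2, 49/8, 63/16, 261/128, 989/1280, …
ICs: h(0) = 2, h′(0) = 11/2.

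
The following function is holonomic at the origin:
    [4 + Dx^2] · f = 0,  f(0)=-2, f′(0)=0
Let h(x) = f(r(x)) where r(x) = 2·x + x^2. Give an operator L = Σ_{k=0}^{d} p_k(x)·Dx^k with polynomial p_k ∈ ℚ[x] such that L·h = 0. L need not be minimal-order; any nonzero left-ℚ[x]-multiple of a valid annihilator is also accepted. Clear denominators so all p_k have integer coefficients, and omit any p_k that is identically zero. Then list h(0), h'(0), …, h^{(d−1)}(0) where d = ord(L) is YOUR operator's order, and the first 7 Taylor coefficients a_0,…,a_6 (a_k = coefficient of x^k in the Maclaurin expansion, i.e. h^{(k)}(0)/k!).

f: a_k = -2, 0, 4, 0, -4/3, 0, 8/45, …
L₀ from L_f via x↦r, Dx↦r'^{-1}Dx.
L = (16 + 48·x + 48·x^2 + 16·x^3) - Dx + (1 + x)·Dx^2  (order 2).
h: a_k = -2, 0, 16, 16, -52/3, -128/3, -928/45, …
ICs: h(0) = -2, h′(0) = 0.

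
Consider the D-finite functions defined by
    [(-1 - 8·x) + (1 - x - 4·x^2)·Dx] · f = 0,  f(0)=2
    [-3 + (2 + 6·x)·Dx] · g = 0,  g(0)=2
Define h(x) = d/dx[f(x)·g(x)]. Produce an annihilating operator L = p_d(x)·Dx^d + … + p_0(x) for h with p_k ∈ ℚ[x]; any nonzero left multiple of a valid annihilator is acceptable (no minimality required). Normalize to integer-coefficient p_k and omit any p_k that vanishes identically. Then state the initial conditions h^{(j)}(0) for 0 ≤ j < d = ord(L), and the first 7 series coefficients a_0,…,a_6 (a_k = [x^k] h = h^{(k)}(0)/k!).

L = (43 + 474·x + 1491·x^2 + 2280·x^3 + 2160·x^4) + (-10 - 58·x - 78·x^2 + 242·x^3 + 960·x^4 + 864·x^5)·Dx  (order 1).
h: a_k = 10, 43, 819/4, 4531/8, 141175/64, 727869/128, 10226559/512, …
ICs: h(0) = 10.

f: a_k = 2, 2, 10, 18, 58, 130, 362, …
g: a_k = 2, 3, -9/4, 27/8, -405/64, 1701/128, -15309/512, …
f·g: L₀ = L_f ⊗_s L_g, ord ≤ 1·1.
Differentiate: ansatz ord ≤ ord L₀ ⇒ L.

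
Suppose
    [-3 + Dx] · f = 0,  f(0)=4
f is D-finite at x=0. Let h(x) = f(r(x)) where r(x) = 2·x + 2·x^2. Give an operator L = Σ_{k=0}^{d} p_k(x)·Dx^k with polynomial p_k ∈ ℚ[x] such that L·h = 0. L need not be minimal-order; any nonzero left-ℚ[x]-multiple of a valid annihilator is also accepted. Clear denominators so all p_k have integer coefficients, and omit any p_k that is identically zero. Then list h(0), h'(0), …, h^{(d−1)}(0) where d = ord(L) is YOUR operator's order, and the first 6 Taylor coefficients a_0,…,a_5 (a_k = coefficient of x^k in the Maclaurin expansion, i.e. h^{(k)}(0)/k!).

f: a_k = 4, 12, 18, 18, 27/2, 81/10, …
h₀=f(r): pull back L_f along r ⇒ L₀.
L = (-6 - 12·x) + Dx  (order 1).
h: a_k = 4, 24, 96, 288, 720, 7776/5, …
ICs: h(0) = 4.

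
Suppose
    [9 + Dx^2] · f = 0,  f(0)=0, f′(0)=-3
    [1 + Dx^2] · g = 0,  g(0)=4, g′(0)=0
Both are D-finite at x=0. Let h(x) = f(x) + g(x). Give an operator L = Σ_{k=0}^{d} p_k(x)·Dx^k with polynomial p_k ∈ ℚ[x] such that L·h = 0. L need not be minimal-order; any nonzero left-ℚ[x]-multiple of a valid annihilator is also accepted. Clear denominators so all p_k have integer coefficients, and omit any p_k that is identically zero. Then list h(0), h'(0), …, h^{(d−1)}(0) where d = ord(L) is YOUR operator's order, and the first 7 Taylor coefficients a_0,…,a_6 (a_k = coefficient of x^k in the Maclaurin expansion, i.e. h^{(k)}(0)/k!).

L = 9 + 10·Dx^2 + Dx^4  (order 4).
h: a_k = 4, -3, -2, 9/2, 1/6, -81/40, -1/180, …
ICs: h(0) = 4, h′(0) = -3, h′′(0) = -4, h′′′(0) = 27.

f: a_k = 0, -3, 0, 9/2, 0, -81/40, 0, …
g: a_k = 4, 0, -2, 0, 1/6, 0, -1/180, …
h₀=f+g: left-lcm gives L₀, ord ≤ 4.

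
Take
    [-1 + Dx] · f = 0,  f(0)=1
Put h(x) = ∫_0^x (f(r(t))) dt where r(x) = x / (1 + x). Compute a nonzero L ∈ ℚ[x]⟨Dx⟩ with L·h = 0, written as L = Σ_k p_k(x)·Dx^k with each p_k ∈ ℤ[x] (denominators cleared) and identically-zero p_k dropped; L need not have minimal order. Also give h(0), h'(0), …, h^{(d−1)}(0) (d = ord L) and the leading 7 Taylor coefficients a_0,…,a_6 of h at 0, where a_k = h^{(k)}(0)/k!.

f: a_k = 1, 1, 1/2, 1/6, 1/24, 1/120, 1/720, …
Substitute x→r, Dx→(1/r')Dx; clear ⇒ L₀.
Integrate: L := L₀·Dx.
L = -Dx + (1 + 2·x + x^2)·Dx^2  (order 2).
h: a_k = 0, 1, 1/2, -1/6, 1/24, 1/120, -19/720, …
ICs: h(0) = 0, h′(0) = 1.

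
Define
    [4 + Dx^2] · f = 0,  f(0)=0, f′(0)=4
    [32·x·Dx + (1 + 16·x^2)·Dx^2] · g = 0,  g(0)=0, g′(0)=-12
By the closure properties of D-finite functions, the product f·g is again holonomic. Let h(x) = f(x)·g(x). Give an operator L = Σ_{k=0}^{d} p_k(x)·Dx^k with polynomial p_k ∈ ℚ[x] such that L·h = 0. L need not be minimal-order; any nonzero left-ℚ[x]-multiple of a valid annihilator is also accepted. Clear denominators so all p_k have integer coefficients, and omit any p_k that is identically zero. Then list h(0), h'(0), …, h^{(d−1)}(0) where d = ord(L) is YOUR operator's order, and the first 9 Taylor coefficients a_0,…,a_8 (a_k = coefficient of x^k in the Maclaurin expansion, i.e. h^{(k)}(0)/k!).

L = (1360 + 60416·x^2 + 106496·x^4 + 262144·x^6 + 1048576·x^8) + (2304·x + 45056·x^3 + 196608·x^5 + 1048576·x^7)·Dx + (360 + 15872·x^2 + 36864·x^4 + 131072·x^6 + 524288·x^8)·Dx^2 + (576·x + 11264·x^3 + 49152·x^5 + 262144·x^7)·Dx^3 + (5 + 192·x^2 + 2560·x^4 + 16384·x^6 + 65536·x^8)·Dx^4  (order 4).
h: a_k = 0, 0, -48, 0, 288, 0, -7904/3, 0, 29760, …
ICs: h(0) = 0, h′(0) = 0, h′′(0) = -96, h′′′(0) = 0.

f: a_k = 0, 4, 0, -8/3, 0, 8/15, 0, -16/315, 0, …
g: a_k = 0, -12, 0, 64, 0, -3072/5, 0, 49152/7, 0, …
h₀=f·g: eliminate ⇒ L₀, order ≤ 2·2.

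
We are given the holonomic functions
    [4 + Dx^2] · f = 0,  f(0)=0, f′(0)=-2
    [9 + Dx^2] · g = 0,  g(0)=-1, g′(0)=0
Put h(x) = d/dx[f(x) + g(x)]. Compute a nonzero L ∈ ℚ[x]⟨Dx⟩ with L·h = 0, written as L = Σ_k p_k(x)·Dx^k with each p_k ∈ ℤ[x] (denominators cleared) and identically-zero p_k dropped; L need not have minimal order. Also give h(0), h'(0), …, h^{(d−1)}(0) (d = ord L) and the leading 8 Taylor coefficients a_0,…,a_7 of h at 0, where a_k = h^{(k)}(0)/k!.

L = 36 + 13·Dx^2 + Dx^4  (order 4).
h: a_k = -2, 9, 4, -27/2, -4/3, 243/40, 8/45, -729/560, …
ICs: h(0) = -2, h′(0) = 9, h′′(0) = 8, h′′′(0) = -81.

f: a_k = 0, -2, 0, 4/3, 0, -4/15, 0, 8/315, …
g: a_k = -1, 0, 9/2, 0, -27/8, 0, 81/80, 0, …
Weyl lclm of L_f,L_g ⇒ L₀ (ord ≤ 4).
Differentiate: ansatz ord ≤ ord L₀ ⇒ L.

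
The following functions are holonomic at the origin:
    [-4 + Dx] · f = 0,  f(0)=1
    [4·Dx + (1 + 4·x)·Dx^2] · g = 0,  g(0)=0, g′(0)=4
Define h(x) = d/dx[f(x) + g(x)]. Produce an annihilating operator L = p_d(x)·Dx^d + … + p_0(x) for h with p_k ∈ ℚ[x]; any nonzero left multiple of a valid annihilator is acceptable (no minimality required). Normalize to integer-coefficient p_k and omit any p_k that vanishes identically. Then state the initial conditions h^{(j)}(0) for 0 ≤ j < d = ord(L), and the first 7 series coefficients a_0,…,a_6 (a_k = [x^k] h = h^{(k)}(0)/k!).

f: a_k = 1, 4, 8, 32/3, 32/3, 128/15, 256/45, …
g: a_k = 0, 4, -8, 64/3, -64, 1024/5, -2048/3, …
L₀ := lclm(L_f,L_g); ord L₀ ≤ 1+2.
Differentiate: ansatz ord ≤ ord L₀ ⇒ L.
L = (-24 - 32·x) + (2 - 16·x - 32·x^2)·Dx + (1 + 6·x + 8·x^2)·Dx^2  (order 2).
h: a_k = 8, 0, 96, -640/3, 3200/3, -60928/15, 738304/45, …
ICs: h(0) = 8, h′(0) = 0.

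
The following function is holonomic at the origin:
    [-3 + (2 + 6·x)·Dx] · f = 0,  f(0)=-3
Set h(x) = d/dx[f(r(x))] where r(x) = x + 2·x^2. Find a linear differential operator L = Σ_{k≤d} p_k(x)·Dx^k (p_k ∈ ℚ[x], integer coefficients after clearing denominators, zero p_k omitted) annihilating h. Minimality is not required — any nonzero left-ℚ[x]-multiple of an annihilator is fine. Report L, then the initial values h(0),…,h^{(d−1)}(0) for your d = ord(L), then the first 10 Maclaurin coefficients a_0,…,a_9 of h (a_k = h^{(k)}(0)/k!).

L = 5 + (-2 - 14·x - 36·x^2 - 48·x^3)·Dx  (order 1).
h: a_k = -9/2, -45/4, 405/16, -945/32, -6075/256, 100845/512, -876015/2048, 846855/4096, 106058565/65536, -743270175/131072, …
ICs: h(0) = -9/2.

f: a_k = -3, -9/2, 27/8, -81/16, 1215/128, -5103/256, 45927/1024, -216513/2048, 8444007/32768, -42220035/65536, …
h₀=f(r): pull back L_f along r ⇒ L₀.
h₀' ⇒ L via d/dx closure of L₀.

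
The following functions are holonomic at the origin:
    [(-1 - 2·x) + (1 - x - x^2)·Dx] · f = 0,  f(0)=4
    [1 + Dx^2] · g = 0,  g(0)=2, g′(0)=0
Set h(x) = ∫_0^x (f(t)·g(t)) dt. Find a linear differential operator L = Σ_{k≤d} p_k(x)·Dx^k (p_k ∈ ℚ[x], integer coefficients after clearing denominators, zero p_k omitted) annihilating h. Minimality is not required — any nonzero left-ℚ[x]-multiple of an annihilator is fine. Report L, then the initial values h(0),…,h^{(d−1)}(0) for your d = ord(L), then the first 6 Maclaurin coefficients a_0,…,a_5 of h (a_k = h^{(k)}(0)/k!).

L = (1 + x + x^2)·Dx + (2 + 4·x)·Dx^2 + (-1 + x + x^2)·Dx^3  (order 3).
h: a_k = 0, 8, 4, 4, 5, 97/15, …
ICs: h(0) = 0, h′(0) = 8, h′′(0) = 8.

f: a_k = 4, 4, 8, 12, 20, 32, …
g: a_k = 2, 0, -1, 0, 1/12, 0, …
Sym-product of L_f,L_g gives L₀ (≤ ord 2).
∫: right-multiply L₀ by Dx.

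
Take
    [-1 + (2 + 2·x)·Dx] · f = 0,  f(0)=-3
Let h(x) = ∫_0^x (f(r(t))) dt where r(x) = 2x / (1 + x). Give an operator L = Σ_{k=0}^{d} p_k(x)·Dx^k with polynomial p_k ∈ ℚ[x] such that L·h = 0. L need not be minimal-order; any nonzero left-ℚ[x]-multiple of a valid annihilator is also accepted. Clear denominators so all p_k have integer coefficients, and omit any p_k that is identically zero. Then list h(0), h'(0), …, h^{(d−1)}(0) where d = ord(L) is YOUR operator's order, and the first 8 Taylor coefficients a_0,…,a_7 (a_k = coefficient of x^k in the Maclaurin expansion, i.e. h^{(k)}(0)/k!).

f: a_k = -3, -3/2, 3/8, -3/16, 15/128, -21/256, 63/1024, -99/2048, …
h₀=f(r): pull back L_f along r ⇒ L₀.
h=∫₀ˣh₀: take L = L₀·Dx.
L = -Dx + (1 + 4·x + 3·x^2)·Dx^2  (order 2).
h: a_k = 0, -3, -3/2, 3/2, -15/8, 111/40, -75/16, 981/112, …
ICs: h(0) = 0, h′(0) = -3.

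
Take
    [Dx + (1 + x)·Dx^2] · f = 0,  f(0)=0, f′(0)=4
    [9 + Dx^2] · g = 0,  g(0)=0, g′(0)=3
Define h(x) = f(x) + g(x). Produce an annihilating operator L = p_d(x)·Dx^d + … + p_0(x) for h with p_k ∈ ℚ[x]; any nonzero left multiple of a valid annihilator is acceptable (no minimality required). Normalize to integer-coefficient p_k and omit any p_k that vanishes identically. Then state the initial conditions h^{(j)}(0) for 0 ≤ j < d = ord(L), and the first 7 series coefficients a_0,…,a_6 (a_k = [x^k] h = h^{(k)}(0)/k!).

L = (135 + 162·x + 81·x^2)·Dx + (99 + 261·x + 243·x^2 + 81·x^3)·Dx^2 + (15 + 18·x + 9·x^2)·Dx^3 + (11 + 29·x + 27·x^2 + 9·x^3)·Dx^4  (order 4).
h: a_k = 0, 7, -2, -19/6, -1, 113/40, -2/3, …
ICs: h(0) = 0, h′(0) = 7, h′′(0) = -4, h′′′(0) = -19.

f: a_k = 0, 4, -2, 4/3, -1, 4/5, -2/3, …
g: a_k = 0, 3, 0, -9/2, 0, 81/40, 0, …
f+g: L₀ = lclm(L_f,L_g), ord ≤ 2+2.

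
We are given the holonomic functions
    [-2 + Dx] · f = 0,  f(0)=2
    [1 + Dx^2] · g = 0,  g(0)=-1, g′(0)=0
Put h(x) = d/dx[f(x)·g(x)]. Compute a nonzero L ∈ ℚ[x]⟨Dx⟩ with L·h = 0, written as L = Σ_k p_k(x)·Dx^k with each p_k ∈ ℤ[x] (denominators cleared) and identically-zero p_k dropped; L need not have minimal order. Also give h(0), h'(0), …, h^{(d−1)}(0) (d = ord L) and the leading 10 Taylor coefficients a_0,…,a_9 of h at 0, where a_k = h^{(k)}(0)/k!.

L = 5 - 4·Dx + Dx^2  (order 2).
h: a_k = -4, -6, -2, 7/3, 19/6, 39/20, 139/180, 527/2520, 359/10080, 79/60480, …
ICs: h(0) = -4, h′(0) = -6.

f: a_k = 2, 4, 4, 8/3, 4/3, 8/15, 8/45, 16/315, 4/315, 8/2835, …
g: a_k = -1, 0, 1/2, 0, -1/24, 0, 1/720, 0, -1/40320, 0, …
L₀ := L_f ⊗_s L_g (sym. prod.), ord ≤ 2.
h₀' ⇒ L via d/dx closure of L₀.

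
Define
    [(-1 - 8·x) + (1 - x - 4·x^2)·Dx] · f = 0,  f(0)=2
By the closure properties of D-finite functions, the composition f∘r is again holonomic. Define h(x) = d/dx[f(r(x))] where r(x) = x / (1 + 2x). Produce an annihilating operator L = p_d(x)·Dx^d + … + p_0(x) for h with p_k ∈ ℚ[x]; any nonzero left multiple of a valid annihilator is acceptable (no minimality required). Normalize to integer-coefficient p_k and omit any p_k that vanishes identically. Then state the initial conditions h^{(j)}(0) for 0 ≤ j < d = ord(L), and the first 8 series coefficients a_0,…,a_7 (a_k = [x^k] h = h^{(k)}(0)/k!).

L = (6 + 12·x + 72·x^2 + 80·x^3) + (-1 - 15·x - 54·x^2 - 36·x^3 + 40·x^4)·Dx  (order 1).
h: a_k = 2, 12, -42, 216, -950, 4068, -16898, 68784, …
ICs: h(0) = 2.

f: a_k = 2, 2, 10, 18, 58, 130, 362, 882, …
Change of var in L_f (x↦r) gives L₀.
Derive L from L₀ (diff closure).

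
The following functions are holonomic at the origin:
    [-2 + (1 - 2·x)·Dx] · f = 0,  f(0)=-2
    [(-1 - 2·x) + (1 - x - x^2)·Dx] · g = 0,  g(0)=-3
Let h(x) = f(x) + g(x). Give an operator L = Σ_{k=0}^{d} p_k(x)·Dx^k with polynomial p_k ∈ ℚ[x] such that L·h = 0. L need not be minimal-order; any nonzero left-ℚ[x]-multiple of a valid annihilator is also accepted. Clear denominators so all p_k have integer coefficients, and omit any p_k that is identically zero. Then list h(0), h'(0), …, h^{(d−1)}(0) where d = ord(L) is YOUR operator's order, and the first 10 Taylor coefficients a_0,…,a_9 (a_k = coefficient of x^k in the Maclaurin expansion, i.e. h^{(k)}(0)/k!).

L = (-12·x + 12·x^2 - 8·x^3) + (4 - 6·x - 6·x^2 + 16·x^3 - 16·x^4)·Dx + (-1 + 5·x - 9·x^2 + 6·x^3 + 2·x^4 - 4·x^5)·Dx^2  (order 2).
h: a_k = -5, -7, -14, -25, -47, -88, -167, -319, -614, -1189, …
ICs: h(0) = -5, h′(0) = -7.

f: a_k = -2, -4, -8, -16, -32, -64, -128, -256, -512, -1024, …
g: a_k = -3, -3, -6, -9, -15, -24, -39, -63, -102, -165, …
L₀ := lclm(L_f,L_g); ord L₀ ≤ 1+1.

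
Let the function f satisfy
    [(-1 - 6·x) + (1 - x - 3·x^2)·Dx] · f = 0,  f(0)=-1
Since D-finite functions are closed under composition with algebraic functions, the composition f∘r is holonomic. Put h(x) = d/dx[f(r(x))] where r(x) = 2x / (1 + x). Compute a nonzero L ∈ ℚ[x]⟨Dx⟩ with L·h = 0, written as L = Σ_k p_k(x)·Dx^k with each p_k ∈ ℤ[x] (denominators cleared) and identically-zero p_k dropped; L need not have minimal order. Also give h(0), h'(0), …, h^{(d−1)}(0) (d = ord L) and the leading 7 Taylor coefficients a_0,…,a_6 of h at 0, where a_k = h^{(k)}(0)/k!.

f: a_k = -1, -1, -4, -7, -19, -40, -97, …
f∘r: x↦r, Dx↦Dx/r' in L_f ⇒ L₀.
Differentiate: ansatz ord ≤ ord L₀ ⇒ L.
L = (14 + 78·x + 546·x^2 + 338·x^3) + (-1 - 14·x + 182·x^3 + 169·x^4)·Dx  (order 1).
h: a_k = -2, -28, -78, -728, -1690, -14196, -30758, …
ICs: h(0) = -2.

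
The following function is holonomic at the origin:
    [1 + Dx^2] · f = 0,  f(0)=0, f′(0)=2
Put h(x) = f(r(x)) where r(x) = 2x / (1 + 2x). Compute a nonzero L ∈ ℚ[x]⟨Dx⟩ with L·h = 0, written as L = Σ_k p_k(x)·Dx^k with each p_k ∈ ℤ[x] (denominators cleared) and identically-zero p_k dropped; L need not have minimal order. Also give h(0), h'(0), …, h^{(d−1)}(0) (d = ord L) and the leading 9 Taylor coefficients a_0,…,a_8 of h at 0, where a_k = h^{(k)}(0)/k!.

L = 4 + (4 + 24·x + 48·x^2 + 32·x^3)·Dx + (1 + 8·x + 24·x^2 + 32·x^3 + 16·x^4)·Dx^2  (order 2).
h: a_k = 0, 4, -8, 40/3, -16, 8/15, 80, -110896/315, 50912/45, …
ICs: h(0) = 0, h′(0) = 4.

f: a_k = 0, 2, 0, -1/3, 0, 1/60, 0, -1/2520, 0, …
L₀ from L_f via x↦r, Dx↦r'^{-1}Dx.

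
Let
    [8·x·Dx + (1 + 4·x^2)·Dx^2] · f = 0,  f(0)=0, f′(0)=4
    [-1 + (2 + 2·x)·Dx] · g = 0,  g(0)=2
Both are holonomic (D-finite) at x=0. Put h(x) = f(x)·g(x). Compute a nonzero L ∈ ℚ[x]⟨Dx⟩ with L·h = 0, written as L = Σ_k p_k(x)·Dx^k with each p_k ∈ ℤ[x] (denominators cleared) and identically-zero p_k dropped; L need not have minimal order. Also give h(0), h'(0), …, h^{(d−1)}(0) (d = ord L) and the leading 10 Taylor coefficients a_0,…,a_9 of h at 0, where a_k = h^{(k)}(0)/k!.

L = (3 - 16·x - 4·x^2) + (-4 + 28·x + 48·x^2 + 16·x^3)·Dx + (4 + 8·x + 20·x^2 + 32·x^3 + 16·x^4)·Dx^2  (order 2).
h: a_k = 0, 8, 4, -35/3, -29/6, 6389/240, 5929/480, -1022653/13440, -944407/26880, 60850925/258048, …
ICs: h(0) = 0, h′(0) = 8.

f: a_k = 0, 4, 0, -16/3, 0, 64/5, 0, -256/7, 0, 1024/9, …
g: a_k = 2, 1, -1/4, 1/8, -5/64, 7/128, -21/512, 33/1024, -429/16384, 715/32768, …
f·g: L₀ = L_f ⊗_s L_g, ord ≤ 2·1.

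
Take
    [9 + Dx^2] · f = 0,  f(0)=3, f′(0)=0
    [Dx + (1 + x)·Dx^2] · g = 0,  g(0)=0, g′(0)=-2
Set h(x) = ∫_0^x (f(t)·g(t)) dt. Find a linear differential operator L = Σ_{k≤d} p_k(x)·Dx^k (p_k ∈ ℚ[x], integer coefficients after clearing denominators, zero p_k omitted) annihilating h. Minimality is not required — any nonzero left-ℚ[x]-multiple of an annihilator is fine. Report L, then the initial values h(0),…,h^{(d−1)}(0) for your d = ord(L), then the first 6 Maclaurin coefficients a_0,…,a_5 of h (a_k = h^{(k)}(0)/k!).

L = (2493 + 10854·x + 17091·x^2 + 11664·x^3 + 2916·x^4)·Dx + (612 + 1908·x + 1944·x^2 + 648·x^3)·Dx^2 + (592 + 2484·x + 3834·x^2 + 2592·x^3 + 648·x^4)·Dx^3 + (68 + 212·x + 216·x^2 + 72·x^3)·Dx^4 + (35 + 142·x + 215·x^2 + 144·x^3 + 36·x^4)·Dx^5  (order 5).
h: a_k = 0, 0, -3, 1, 25/4, -12/5, …
ICs: h(0) = 0, h′(0) = 0, h′′(0) = -6, h′′′(0) = 6, h′′′′(0) = 150.

f: a_k = 3, 0, -27/2, 0, 81/8, 0, …
g: a_k = 0, -2, 1, -2/3, 1/2, -2/5, …
Product ⇒ symmetric product L₀, ord ≤ 4.
h=∫₀ˣh₀: take L = L₀·Dx.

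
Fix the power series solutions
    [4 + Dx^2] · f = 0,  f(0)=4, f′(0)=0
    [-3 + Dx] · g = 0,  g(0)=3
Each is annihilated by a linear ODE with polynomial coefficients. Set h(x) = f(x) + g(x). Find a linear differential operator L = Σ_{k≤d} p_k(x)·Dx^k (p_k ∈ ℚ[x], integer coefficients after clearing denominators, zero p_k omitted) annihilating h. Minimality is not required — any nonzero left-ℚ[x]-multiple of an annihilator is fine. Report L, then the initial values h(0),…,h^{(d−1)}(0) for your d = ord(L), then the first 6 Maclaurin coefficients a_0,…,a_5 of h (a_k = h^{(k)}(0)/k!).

f: a_k = 4, 0, -8, 0, 8/3, 0, …
g: a_k = 3, 9, 27/2, 27/2, 81/8, 243/40, …
f+g: L₀ = lclm(L_f,L_g), ord ≤ 2+1.
L = -12 + 4·Dx - 3·Dx^2 + Dx^3  (order 3).
h: a_k = 7, 9, 11/2, 27/2, 307/24, 243/40, …
ICs: h(0) = 7, h′(0) = 9, h′′(0) = 11.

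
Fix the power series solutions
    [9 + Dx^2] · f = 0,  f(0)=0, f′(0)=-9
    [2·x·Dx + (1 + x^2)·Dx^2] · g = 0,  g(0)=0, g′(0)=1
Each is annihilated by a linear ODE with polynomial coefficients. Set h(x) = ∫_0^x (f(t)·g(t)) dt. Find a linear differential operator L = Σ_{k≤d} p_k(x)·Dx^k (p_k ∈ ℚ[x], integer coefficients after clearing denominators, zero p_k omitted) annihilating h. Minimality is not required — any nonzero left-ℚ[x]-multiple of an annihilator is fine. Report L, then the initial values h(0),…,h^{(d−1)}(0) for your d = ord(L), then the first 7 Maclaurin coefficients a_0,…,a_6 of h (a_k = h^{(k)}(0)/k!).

f: a_k = 0, -9, 0, 27/2, 0, -243/40, 0, …
g: a_k = 0, 1, 0, -1/3, 0, 1/5, 0, …
f·g: L₀ = L_f ⊗_s L_g, ord ≤ 2·2.
h=∫₀ˣh₀: take L = L₀·Dx.
L = (1170 + 3834·x^2 + 4779·x^4 + 2916·x^6 + 729·x^8)·Dx + (396·x + 1044·x^3 + 972·x^5 + 324·x^7)·Dx^2 + (220 + 768·x^2 + 1026·x^4 + 648·x^6 + 162·x^8)·Dx^3 + (44·x + 116·x^3 + 108·x^5 + 36·x^7)·Dx^4 + (10 + 38·x^2 + 55·x^4 + 36·x^6 + 9·x^8)·Dx^5  (order 5).
h: a_k = 0, 0, 0, -3, 0, 33/10, 0, …
ICs: h(0) = 0, h′(0) = 0, h′′(0) = 0, h′′′(0) = -18, h′′′′(0) = 0.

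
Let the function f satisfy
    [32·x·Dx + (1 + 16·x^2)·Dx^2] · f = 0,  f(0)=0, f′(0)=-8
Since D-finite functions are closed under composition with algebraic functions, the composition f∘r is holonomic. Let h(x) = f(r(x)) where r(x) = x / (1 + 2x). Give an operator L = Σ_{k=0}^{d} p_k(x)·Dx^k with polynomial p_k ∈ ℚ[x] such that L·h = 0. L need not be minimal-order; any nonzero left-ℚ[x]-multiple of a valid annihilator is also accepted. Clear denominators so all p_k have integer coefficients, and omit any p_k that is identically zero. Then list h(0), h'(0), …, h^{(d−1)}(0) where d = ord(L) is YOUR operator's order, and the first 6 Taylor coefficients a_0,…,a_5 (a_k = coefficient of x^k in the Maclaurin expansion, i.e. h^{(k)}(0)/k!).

L = (4 + 40·x)·Dx + (1 + 4·x + 20·x^2)·Dx^2  (order 2).
h: a_k = 0, -8, 16, 32/3, -192, 2432/5, …
ICs: h(0) = 0, h′(0) = -8.

f: a_k = 0, -8, 0, 128/3, 0, -2048/5, …
h₀=f(r): pull back L_f along r ⇒ L₀.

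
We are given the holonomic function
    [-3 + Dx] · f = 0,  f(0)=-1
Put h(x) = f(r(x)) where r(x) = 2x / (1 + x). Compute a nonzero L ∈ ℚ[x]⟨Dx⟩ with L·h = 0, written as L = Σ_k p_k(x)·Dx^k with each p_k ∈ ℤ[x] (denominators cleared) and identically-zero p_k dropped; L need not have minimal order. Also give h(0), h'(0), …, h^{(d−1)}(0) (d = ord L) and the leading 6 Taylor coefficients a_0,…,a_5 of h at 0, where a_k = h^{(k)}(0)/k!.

f: a_k = -1, -3, -9/2, -9/2, -27/8, -81/40, …
L₀ from L_f via x↦r, Dx↦r'^{-1}Dx.
L = -6 + (1 + 2·x + x^2)·Dx  (order 1).
h: a_k = -1, -6, -12, -6, 6, 6/5, …
ICs: h(0) = -1.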